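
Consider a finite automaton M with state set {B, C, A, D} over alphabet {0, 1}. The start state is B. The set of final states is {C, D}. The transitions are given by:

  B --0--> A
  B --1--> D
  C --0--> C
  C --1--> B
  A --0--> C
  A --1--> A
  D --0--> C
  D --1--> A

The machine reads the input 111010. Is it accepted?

No

start at B
read '1': B → D
read '1': D → A
read '1': A → A
read '0': A → C
read '1': C → B
read '0': B → A
End state A is not accepting.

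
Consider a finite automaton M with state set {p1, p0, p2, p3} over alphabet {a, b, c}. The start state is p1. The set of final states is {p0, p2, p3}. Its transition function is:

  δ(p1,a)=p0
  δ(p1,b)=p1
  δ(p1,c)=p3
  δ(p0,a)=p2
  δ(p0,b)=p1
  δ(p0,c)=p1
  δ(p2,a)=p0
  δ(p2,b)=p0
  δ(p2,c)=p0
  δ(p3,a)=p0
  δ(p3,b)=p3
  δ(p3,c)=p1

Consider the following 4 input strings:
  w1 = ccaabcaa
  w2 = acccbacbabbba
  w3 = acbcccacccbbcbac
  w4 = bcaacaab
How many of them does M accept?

w1: p1 → p3 → p1 → p0 → p2 → p0 → p1 → p0 → p2  → end p2, accepted
w2: p1 → p0 → p1 → p3 → p1 → p1 → p0 → p1 → p1 → p0 → p1 → p1 → p1 → p0  → end p0, accepted
w3: p1 → p0 → p1 → p1 → p3 → p1 → p3 → p0 → p1 → p3 → p1 → p1 → p1 → p3 → p3 → p0 → p1  → end p1, rejected
w4: p1 → p1 → p3 → p0 → p2 → p0 → p2 → p0 → p1  → end p1, rejected

2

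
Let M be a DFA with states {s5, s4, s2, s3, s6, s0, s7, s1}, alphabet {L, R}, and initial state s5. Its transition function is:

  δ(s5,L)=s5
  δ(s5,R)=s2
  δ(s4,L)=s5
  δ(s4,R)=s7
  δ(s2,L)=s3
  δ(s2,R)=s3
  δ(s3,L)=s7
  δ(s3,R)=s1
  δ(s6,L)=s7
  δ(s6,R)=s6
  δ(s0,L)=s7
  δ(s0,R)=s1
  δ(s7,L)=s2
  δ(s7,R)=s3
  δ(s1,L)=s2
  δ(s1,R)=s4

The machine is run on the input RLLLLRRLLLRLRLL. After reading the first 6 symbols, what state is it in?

start at s5
read 'R': s5 → s2
read 'L': s2 → s3
read 'L': s3 → s7
read 'L': s7 → s2
read 'L': s2 → s3
read 'R': s3 → s1
After 6 symbols: s1.

s1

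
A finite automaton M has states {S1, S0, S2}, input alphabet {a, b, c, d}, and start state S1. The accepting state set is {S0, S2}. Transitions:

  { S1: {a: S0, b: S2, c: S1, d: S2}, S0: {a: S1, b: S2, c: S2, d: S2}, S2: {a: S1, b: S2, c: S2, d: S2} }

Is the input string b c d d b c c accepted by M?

Yes

start at S1
read 'b': S1 → S2
read 'c': S2 → S2
read 'd': S2 → S2
read 'd': S2 → S2
read 'b': S2 → S2
read 'c': S2 → S2
read 'c': S2 → S2
End state S2 is accepting.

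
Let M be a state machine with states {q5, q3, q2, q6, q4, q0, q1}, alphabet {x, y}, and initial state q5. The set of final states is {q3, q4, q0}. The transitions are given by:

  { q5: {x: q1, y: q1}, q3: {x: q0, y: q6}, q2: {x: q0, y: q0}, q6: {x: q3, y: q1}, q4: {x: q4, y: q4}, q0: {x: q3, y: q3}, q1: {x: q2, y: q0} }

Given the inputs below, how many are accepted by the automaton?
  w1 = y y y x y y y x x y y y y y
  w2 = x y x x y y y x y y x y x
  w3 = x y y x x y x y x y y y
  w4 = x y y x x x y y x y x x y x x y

3

w1:
  start at q5
  read 'y': q5 → q1
  read 'y': q1 → q0
  read 'y': q0 → q3
  read 'x': q3 → q0
  read 'y': q0 → q3
  read 'y': q3 → q6
  read 'y': q6 → q1
  read 'x': q1 → q2
  read 'x': q2 → q0
  read 'y': q0 → q3
  read 'y': q3 → q6
  read 'y': q6 → q1
  read 'y': q1 → q0
  read 'y': q0 → q3
  end q3, accepted
w2:
  start at q5
  read 'x': q5 → q1
  read 'y': q1 → q0
  read 'x': q0 → q3
  read 'x': q3 → q0
  read 'y': q0 → q3
  read 'y': q3 → q6
  read 'y': q6 → q1
  read 'x': q1 → q2
  read 'y': q2 → q0
  read 'y': q0 → q3
  read 'x': q3 → q0
  read 'y': q0 → q3
  read 'x': q3 → q0
  end q0, accepted
w3:
  start at q5
  read 'x': q5 → q1
  read 'y': q1 → q0
  read 'y': q0 → q3
  read 'x': q3 → q0
  read 'x': q0 → q3
  read 'y': q3 → q6
  read 'x': q6 → q3
  read 'y': q3 → q6
  read 'x': q6 → q3
  read 'y': q3 → q6
  read 'y': q6 → q1
  read 'y': q1 → q0
  end q0, accepted
w4:
  start at q5
  read 'x': q5 → q1
  read 'y': q1 → q0
  read 'y': q0 → q3
  read 'x': q3 → q0
  read 'x': q0 → q3
  read 'x': q3 → q0
  read 'y': q0 → q3
  read 'y': q3 → q6
  read 'x': q6 → q3
  read 'y': q3 → q6
  read 'x': q6 → q3
  read 'x': q3 → q0
  read 'y': q0 → q3
  read 'x': q3 → q0
  read 'x': q0 → q3
  read 'y': q3 → q6
  end q6, rejected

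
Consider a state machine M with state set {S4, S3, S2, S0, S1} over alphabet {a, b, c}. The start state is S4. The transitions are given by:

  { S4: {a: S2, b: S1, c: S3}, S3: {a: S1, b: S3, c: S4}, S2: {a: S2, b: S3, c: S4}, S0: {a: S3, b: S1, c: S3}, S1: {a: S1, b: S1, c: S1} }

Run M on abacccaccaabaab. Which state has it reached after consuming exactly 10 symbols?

S1

start at S4
read 'a': S4 → S2
read 'b': S2 → S3
read 'a': S3 → S1
read 'c': S1 → S1
read 'c': S1 → S1
read 'c': S1 → S1
read 'a': S1 → S1
read 'c': S1 → S1
read 'c': S1 → S1
read 'a': S1 → S1
After 10 symbols: S1.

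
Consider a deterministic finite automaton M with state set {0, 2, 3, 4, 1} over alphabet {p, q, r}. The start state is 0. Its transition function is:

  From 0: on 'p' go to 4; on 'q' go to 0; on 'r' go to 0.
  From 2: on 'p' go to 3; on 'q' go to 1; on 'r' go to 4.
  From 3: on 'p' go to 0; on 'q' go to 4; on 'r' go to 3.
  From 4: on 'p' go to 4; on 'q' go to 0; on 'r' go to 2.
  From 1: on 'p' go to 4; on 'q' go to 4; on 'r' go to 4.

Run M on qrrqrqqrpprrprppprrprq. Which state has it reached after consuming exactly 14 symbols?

2

0 → 0 → 0 → 0 → 0 → 0 → 0 → 0 → 0 → 4 → 4 → 2 → 4 → 4 → 2
After 14 symbols: 2.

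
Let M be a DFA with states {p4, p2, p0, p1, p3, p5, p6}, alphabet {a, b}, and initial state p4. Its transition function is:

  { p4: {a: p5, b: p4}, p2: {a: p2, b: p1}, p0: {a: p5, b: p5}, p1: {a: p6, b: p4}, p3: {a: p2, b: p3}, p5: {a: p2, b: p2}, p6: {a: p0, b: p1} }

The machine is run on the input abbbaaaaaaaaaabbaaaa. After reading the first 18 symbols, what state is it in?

p2

Trace: p4 -a-> p5 -b-> p2 -b-> p1 -b-> p4 -a-> p5 -a-> p2 -a-> p2 -a-> p2 -a-> p2 -a-> p2 -a-> p2 -a-> p2 -a-> p2 -a-> p2 -b-> p1 -b-> p4 -a-> p5 -a-> p2
After 18 symbols: p2.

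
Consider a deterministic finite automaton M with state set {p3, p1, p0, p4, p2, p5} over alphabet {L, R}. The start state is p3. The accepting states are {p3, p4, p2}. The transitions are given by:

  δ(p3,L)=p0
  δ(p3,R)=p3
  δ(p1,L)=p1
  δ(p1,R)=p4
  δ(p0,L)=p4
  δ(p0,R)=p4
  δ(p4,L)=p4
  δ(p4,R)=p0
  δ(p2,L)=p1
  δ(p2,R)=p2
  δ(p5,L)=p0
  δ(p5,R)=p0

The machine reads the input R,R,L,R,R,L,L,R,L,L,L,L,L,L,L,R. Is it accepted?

Trace: p3 -R-> p3 -R-> p3 -L-> p0 -R-> p4 -R-> p0 -L-> p4 -L-> p4 -R-> p0 -L-> p4 -L-> p4 -L-> p4 -L-> p4 -L-> p4 -L-> p4 -L-> p4 -R-> p0
End state p0 is not accepting.

No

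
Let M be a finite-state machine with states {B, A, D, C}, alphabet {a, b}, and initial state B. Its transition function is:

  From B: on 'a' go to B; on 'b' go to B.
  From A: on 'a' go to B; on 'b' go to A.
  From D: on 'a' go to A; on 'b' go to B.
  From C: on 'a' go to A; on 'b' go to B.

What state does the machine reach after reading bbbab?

Trace: B -b-> B -b-> B -b-> B -a-> B -b-> B

B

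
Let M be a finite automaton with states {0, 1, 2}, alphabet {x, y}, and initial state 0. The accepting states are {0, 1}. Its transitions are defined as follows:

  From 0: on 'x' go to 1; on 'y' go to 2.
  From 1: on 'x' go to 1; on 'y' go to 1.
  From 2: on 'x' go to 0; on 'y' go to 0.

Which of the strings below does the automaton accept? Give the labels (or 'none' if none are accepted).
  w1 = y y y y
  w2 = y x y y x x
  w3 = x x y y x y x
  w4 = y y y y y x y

w1, w2, w3

w1: 0 → 2 → 0 → 2 → 0  → end 0, accepted
w2: 0 → 2 → 0 → 2 → 0 → 1 → 1  → end 1, accepted
w3: 0 → 1 → 1 → 1 → 1 → 1 → 1 → 1  → end 1, accepted
w4: 0 → 2 → 0 → 2 → 0 → 2 → 0 → 2  → end 2, rejected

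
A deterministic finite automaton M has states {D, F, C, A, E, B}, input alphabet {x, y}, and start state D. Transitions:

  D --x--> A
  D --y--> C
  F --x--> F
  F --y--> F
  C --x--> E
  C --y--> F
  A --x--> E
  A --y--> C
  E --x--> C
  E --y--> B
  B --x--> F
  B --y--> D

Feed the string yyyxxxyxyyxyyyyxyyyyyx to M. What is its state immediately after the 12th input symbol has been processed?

Trace: D -y-> C -y-> F -y-> F -x-> F -x-> F -x-> F -y-> F -x-> F -y-> F -y-> F -x-> F -y-> F
After 12 symbols: F.

F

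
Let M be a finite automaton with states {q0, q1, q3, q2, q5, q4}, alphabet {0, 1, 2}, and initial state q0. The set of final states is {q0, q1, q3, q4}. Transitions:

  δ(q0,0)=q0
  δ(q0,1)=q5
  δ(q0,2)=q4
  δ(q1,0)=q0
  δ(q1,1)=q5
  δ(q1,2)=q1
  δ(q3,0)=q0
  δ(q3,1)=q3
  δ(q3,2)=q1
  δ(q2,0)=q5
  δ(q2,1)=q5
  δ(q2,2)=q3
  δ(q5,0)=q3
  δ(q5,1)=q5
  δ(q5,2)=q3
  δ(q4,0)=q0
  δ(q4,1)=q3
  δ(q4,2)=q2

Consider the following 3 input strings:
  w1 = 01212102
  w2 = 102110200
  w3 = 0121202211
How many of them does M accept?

w1:
  start at q0
  read '0': q0 → q0
  read '1': q0 → q5
  read '2': q5 → q3
  read '1': q3 → q3
  read '2': q3 → q1
  read '1': q1 → q5
  read '0': q5 → q3
  read '2': q3 → q1
  end q1, accepted
w2:
  start at q0
  read '1': q0 → q5
  read '0': q5 → q3
  read '2': q3 → q1
  read '1': q1 → q5
  read '1': q5 → q5
  read '0': q5 → q3
  read '2': q3 → q1
  read '0': q1 → q0
  read '0': q0 → q0
  end q0, accepted
w3:
  start at q0
  read '0': q0 → q0
  read '1': q0 → q5
  read '2': q5 → q3
  read '1': q3 → q3
  read '2': q3 → q1
  read '0': q1 → q0
  read '2': q0 → q4
  read '2': q4 → q2
  read '1': q2 → q5
  read '1': q5 → q5
  end q5, rejected

2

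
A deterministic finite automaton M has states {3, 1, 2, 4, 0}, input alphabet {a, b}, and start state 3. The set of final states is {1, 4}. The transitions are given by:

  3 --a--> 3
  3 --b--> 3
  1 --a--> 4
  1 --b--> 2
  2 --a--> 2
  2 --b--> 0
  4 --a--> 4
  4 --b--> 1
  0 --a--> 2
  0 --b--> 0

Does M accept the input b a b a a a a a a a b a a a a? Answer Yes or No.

No

3 → 3 → 3 → 3 → 3 → 3 → 3 → 3 → 3 → 3 → 3 → 3 → 3 → 3 → 3 → 3
End state 3 is not accepting.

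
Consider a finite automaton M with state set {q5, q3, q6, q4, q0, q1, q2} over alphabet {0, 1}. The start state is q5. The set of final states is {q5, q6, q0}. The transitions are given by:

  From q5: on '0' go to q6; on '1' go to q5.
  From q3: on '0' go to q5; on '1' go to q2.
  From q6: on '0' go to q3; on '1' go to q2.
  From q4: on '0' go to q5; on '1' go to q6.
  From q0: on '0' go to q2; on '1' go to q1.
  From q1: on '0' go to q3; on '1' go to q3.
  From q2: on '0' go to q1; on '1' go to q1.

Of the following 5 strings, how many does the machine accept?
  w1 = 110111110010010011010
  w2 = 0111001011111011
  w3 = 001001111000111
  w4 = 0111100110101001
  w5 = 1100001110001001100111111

w1: q5 → q5 → q5 → q6 → q2 → q1 → q3 → q2 → q1 → q3 → q5 → q5 → q6 → q3 → q2 → q1 → q3 → q2 → q1 → q3 → q2 → q1  → end q1, rejected
w2: q5 → q6 → q2 → q1 → q3 → q5 → q6 → q2 → q1 → q3 → q2 → q1 → q3 → q2 → q1 → q3 → q2  → end q2, rejected
w3: q5 → q6 → q3 → q2 → q1 → q3 → q2 → q1 → q3 → q2 → q1 → q3 → q5 → q5 → q5 → q5  → end q5, accepted
w4: q5 → q6 → q2 → q1 → q3 → q2 → q1 → q3 → q2 → q1 → q3 → q2 → q1 → q3 → q5 → q6 → q2  → end q2, rejected
w5: q5 → q5 → q5 → q6 → q3 → q5 → q6 → q2 → q1 → q3 → q5 → q6 → q3 → q2 → q1 → q3 → q2 → q1 → q3 → q5 → q5 → q5 → q5 → q5 → q5 → q5  → end q5, accepted

2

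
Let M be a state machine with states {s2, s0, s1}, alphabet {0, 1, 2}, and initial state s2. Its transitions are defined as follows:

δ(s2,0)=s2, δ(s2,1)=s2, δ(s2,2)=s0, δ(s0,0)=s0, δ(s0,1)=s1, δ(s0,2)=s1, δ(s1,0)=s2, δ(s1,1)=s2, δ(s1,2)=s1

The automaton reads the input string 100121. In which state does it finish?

s1

start at s2
read '1': s2 → s2
read '0': s2 → s2
read '0': s2 → s2
read '1': s2 → s2
read '2': s2 → s0
read '1': s0 → s1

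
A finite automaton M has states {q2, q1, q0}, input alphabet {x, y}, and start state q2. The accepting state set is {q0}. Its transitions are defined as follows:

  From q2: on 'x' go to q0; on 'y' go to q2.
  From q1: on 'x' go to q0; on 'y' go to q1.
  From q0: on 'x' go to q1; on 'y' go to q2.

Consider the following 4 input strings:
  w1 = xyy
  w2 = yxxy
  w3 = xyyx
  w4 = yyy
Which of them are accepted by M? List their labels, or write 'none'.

w1:
  start at q2
  read 'x': q2 → q0
  read 'y': q0 → q2
  read 'y': q2 → q2
  end q2, rejected
w2:
  start at q2
  read 'y': q2 → q2
  read 'x': q2 → q0
  read 'x': q0 → q1
  read 'y': q1 → q1
  end q1, rejected
w3:
  start at q2
  read 'x': q2 → q0
  read 'y': q0 → q2
  read 'y': q2 → q2
  read 'x': q2 → q0
  end q0, accepted
w4:
  start at q2
  read 'y': q2 → q2
  read 'y': q2 → q2
  read 'y': q2 → q2
  end q2, rejected

w3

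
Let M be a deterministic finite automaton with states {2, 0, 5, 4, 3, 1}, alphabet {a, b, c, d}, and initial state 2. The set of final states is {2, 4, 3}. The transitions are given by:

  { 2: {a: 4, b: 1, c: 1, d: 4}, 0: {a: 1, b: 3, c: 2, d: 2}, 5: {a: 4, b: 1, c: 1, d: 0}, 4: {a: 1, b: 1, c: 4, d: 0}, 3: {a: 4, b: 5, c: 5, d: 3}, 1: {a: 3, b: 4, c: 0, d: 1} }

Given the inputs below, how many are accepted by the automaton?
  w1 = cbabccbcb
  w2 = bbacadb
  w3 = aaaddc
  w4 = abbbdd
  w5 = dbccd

w1:
  start at 2
  read 'c': 2 → 1
  read 'b': 1 → 4
  read 'a': 4 → 1
  read 'b': 1 → 4
  read 'c': 4 → 4
  read 'c': 4 → 4
  read 'b': 4 → 1
  read 'c': 1 → 0
  read 'b': 0 → 3
  end 3, accepted
w2:
  start at 2
  read 'b': 2 → 1
  read 'b': 1 → 4
  read 'a': 4 → 1
  read 'c': 1 → 0
  read 'a': 0 → 1
  read 'd': 1 → 1
  read 'b': 1 → 4
  end 4, accepted
w3:
  start at 2
  read 'a': 2 → 4
  read 'a': 4 → 1
  read 'a': 1 → 3
  read 'd': 3 → 3
  read 'd': 3 → 3
  read 'c': 3 → 5
  end 5, rejected
w4:
  start at 2
  read 'a': 2 → 4
  read 'b': 4 → 1
  read 'b': 1 → 4
  read 'b': 4 → 1
  read 'd': 1 → 1
  read 'd': 1 → 1
  end 1, rejected
w5:
  start at 2
  read 'd': 2 → 4
  read 'b': 4 → 1
  read 'c': 1 → 0
  read 'c': 0 → 2
  read 'd': 2 → 4
  end 4, accepted

3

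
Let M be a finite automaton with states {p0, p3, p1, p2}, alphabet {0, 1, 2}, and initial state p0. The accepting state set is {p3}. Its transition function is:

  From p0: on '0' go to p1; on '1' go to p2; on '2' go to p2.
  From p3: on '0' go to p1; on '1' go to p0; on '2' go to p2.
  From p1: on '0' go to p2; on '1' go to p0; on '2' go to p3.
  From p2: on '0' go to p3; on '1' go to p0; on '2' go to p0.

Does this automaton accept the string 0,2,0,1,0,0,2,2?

p0 → p1 → p3 → p1 → p0 → p1 → p2 → p0 → p2
End state p2 is not accepting.

No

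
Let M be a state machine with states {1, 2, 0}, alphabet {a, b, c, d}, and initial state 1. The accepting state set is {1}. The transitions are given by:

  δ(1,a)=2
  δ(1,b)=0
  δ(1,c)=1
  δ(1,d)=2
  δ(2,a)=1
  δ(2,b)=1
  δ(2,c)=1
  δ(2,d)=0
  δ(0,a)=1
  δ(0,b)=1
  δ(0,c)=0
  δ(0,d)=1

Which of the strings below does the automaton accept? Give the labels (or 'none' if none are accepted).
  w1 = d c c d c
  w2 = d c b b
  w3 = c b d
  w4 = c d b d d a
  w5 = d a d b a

w1, w2, w3, w4

w1:
  start at 1
  read 'd': 1 → 2
  read 'c': 2 → 1
  read 'c': 1 → 1
  read 'd': 1 → 2
  read 'c': 2 → 1
  end 1, accepted
w2:
  start at 1
  read 'd': 1 → 2
  read 'c': 2 → 1
  read 'b': 1 → 0
  read 'b': 0 → 1
  end 1, accepted
w3:
  start at 1
  read 'c': 1 → 1
  read 'b': 1 → 0
  read 'd': 0 → 1
  end 1, accepted
w4:
  start at 1
  read 'c': 1 → 1
  read 'd': 1 → 2
  read 'b': 2 → 1
  read 'd': 1 → 2
  read 'd': 2 → 0
  read 'a': 0 → 1
  end 1, accepted
w5:
  start at 1
  read 'd': 1 → 2
  read 'a': 2 → 1
  read 'd': 1 → 2
  read 'b': 2 → 1
  read 'a': 1 → 2
  end 2, rejected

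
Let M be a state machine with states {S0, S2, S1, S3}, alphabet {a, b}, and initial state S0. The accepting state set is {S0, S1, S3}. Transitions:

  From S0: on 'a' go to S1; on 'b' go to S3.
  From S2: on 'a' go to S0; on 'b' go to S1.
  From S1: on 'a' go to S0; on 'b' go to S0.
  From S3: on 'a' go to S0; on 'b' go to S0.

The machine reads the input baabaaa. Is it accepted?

Yes

start at S0
read 'b': S0 → S3
read 'a': S3 → S0
read 'a': S0 → S1
read 'b': S1 → S0
read 'a': S0 → S1
read 'a': S1 → S0
read 'a': S0 → S1
End state S1 is accepting.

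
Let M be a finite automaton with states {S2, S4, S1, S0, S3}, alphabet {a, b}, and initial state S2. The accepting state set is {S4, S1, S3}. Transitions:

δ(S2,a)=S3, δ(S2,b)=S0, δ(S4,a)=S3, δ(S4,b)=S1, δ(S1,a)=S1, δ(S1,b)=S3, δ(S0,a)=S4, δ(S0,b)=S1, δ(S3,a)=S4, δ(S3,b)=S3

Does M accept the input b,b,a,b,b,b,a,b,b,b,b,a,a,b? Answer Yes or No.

Yes

Trace: S2 -b-> S0 -b-> S1 -a-> S1 -b-> S3 -b-> S3 -b-> S3 -a-> S4 -b-> S1 -b-> S3 -b-> S3 -b-> S3 -a-> S4 -a-> S3 -b-> S3
End state S3 is accepting.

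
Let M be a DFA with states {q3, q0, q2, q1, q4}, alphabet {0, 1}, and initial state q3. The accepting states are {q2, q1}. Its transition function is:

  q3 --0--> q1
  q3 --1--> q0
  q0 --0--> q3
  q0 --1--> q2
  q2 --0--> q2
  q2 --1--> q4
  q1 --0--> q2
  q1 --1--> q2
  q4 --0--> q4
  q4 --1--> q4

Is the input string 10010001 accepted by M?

Trace: q3 -1-> q0 -0-> q3 -0-> q1 -1-> q2 -0-> q2 -0-> q2 -0-> q2 -1-> q4
End state q4 is not accepting.

No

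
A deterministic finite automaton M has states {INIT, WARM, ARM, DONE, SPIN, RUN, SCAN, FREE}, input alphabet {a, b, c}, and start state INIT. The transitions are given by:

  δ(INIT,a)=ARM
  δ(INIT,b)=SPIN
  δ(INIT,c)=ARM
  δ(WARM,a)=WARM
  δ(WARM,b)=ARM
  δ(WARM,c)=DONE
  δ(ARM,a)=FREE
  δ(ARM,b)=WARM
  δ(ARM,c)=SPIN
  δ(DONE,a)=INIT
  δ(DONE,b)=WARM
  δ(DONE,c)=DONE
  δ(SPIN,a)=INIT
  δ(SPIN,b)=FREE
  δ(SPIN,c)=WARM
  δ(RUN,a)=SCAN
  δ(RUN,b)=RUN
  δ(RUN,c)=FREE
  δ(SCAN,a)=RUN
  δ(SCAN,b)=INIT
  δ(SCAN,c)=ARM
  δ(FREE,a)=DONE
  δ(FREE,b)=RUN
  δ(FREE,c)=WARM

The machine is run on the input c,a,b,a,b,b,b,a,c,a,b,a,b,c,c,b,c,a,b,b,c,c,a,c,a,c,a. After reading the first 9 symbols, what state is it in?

DONE

start at INIT
read 'c': INIT → ARM
read 'a': ARM → FREE
read 'b': FREE → RUN
read 'a': RUN → SCAN
read 'b': SCAN → INIT
read 'b': INIT → SPIN
read 'b': SPIN → FREE
read 'a': FREE → DONE
read 'c': DONE → DONE
After 9 symbols: DONE.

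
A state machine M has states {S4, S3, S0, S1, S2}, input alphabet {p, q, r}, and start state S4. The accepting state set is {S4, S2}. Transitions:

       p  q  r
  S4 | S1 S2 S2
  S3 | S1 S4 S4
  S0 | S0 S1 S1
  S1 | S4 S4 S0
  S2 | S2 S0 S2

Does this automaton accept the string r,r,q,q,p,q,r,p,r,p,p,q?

Trace: S4 -r-> S2 -r-> S2 -q-> S0 -q-> S1 -p-> S4 -q-> S2 -r-> S2 -p-> S2 -r-> S2 -p-> S2 -p-> S2 -q-> S0
End state S0 is not accepting.

No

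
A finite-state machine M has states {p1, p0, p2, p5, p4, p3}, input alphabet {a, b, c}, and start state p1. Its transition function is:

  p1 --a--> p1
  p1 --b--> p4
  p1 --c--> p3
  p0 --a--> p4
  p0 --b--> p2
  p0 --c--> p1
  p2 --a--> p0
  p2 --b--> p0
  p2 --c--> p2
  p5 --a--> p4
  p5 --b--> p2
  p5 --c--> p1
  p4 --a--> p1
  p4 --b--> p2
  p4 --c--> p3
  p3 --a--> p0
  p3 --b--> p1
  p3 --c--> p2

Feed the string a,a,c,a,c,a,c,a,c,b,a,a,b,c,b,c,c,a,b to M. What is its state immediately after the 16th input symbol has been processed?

p3

start at p1
read 'a': p1 → p1
read 'a': p1 → p1
read 'c': p1 → p3
read 'a': p3 → p0
read 'c': p0 → p1
read 'a': p1 → p1
read 'c': p1 → p3
read 'a': p3 → p0
read 'c': p0 → p1
read 'b': p1 → p4
read 'a': p4 → p1
read 'a': p1 → p1
read 'b': p1 → p4
read 'c': p4 → p3
read 'b': p3 → p1
read 'c': p1 → p3
After 16 symbols: p3.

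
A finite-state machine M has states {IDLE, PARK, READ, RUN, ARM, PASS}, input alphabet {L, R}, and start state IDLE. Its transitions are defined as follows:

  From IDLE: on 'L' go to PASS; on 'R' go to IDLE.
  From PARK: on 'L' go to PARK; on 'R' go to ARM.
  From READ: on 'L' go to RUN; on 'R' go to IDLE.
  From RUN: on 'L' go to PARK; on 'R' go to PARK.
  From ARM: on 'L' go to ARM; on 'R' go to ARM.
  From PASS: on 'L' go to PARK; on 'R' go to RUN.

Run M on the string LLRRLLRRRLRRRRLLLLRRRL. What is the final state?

start at IDLE
read 'L': IDLE → PASS
read 'L': PASS → PARK
read 'R': PARK → ARM
read 'R': ARM → ARM
read 'L': ARM → ARM
read 'L': ARM → ARM
read 'R': ARM → ARM
read 'R': ARM → ARM
read 'R': ARM → ARM
read 'L': ARM → ARM
read 'R': ARM → ARM
read 'R': ARM → ARM
read 'R': ARM → ARM
read 'R': ARM → ARM
read 'L': ARM → ARM
read 'L': ARM → ARM
read 'L': ARM → ARM
read 'L': ARM → ARM
read 'R': ARM → ARM
read 'R': ARM → ARM
read 'R': ARM → ARM
read 'L': ARM → ARM

ARM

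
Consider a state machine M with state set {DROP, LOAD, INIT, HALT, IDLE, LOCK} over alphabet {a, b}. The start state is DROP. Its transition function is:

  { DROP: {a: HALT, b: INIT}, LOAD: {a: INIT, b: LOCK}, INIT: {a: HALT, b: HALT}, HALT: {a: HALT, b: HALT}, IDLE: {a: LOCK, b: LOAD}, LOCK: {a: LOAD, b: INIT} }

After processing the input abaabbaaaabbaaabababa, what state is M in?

Trace: DROP -a-> HALT -b-> HALT -a-> HALT -a-> HALT -b-> HALT -b-> HALT -a-> HALT -a-> HALT -a-> HALT -a-> HALT -b-> HALT -b-> HALT -a-> HALT -a-> HALT -a-> HALT -b-> HALT -a-> HALT -b-> HALT -a-> HALT -b-> HALT -a-> HALT

HALT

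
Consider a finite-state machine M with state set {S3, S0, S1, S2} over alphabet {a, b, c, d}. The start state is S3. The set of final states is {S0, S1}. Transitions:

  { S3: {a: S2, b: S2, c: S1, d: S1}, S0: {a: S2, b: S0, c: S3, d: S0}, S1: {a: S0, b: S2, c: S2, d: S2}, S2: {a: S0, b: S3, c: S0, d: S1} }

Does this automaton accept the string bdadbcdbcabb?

No

start at S3
read 'b': S3 → S2
read 'd': S2 → S1
read 'a': S1 → S0
read 'd': S0 → S0
read 'b': S0 → S0
read 'c': S0 → S3
read 'd': S3 → S1
read 'b': S1 → S2
read 'c': S2 → S0
read 'a': S0 → S2
read 'b': S2 → S3
read 'b': S3 → S2
End state S2 is not accepting.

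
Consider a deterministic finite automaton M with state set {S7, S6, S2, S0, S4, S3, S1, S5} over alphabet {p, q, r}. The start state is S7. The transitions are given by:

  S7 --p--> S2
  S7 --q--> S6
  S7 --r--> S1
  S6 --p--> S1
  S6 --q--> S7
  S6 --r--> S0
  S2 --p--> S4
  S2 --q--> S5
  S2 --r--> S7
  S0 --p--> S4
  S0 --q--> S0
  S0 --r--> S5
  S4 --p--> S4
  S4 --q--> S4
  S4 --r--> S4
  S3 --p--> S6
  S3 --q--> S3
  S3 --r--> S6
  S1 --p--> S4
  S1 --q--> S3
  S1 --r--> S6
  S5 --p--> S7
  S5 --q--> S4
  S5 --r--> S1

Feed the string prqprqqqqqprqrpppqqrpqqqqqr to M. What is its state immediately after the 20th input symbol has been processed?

S4

S7 → S2 → S7 → S6 → S1 → S6 → S7 → S6 → S7 → S6 → S7 → S2 → S7 → S6 → S0 → S4 → S4 → S4 → S4 → S4 → S4
After 20 symbols: S4.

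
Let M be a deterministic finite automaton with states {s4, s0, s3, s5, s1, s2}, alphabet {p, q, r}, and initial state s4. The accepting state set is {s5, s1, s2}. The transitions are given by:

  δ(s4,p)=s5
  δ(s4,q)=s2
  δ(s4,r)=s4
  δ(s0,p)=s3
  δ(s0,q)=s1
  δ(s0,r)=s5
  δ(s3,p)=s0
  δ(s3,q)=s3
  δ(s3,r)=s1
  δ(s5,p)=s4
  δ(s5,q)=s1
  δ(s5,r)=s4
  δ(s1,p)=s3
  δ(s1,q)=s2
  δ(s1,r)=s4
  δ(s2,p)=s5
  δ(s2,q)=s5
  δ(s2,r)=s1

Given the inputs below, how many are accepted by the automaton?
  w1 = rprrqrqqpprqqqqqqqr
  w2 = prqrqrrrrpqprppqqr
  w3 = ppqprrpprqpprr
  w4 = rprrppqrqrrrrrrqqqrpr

2

w1: Trace: s4 -r-> s4 -p-> s5 -r-> s4 -r-> s4 -q-> s2 -r-> s1 -q-> s2 -q-> s5 -p-> s4 -p-> s5 -r-> s4 -q-> s2 -q-> s5 -q-> s1 -q-> s2 -q-> s5 -q-> s1 -q-> s2 -r-> s1  → end s1, accepted
w2: Trace: s4 -p-> s5 -r-> s4 -q-> s2 -r-> s1 -q-> s2 -r-> s1 -r-> s4 -r-> s4 -r-> s4 -p-> s5 -q-> s1 -p-> s3 -r-> s1 -p-> s3 -p-> s0 -q-> s1 -q-> s2 -r-> s1  → end s1, accepted
w3: Trace: s4 -p-> s5 -p-> s4 -q-> s2 -p-> s5 -r-> s4 -r-> s4 -p-> s5 -p-> s4 -r-> s4 -q-> s2 -p-> s5 -p-> s4 -r-> s4 -r-> s4  → end s4, rejected
w4: Trace: s4 -r-> s4 -p-> s5 -r-> s4 -r-> s4 -p-> s5 -p-> s4 -q-> s2 -r-> s1 -q-> s2 -r-> s1 -r-> s4 -r-> s4 -r-> s4 -r-> s4 -r-> s4 -q-> s2 -q-> s5 -q-> s1 -r-> s4 -p-> s5 -r-> s4  → end s4, rejected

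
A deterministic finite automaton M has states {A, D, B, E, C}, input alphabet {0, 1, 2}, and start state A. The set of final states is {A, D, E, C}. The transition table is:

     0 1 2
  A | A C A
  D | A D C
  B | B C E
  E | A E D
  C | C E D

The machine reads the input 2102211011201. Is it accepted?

Trace: A -2-> A -1-> C -0-> C -2-> D -2-> C -1-> E -1-> E -0-> A -1-> C -1-> E -2-> D -0-> A -1-> C
End state C is accepting.

Yes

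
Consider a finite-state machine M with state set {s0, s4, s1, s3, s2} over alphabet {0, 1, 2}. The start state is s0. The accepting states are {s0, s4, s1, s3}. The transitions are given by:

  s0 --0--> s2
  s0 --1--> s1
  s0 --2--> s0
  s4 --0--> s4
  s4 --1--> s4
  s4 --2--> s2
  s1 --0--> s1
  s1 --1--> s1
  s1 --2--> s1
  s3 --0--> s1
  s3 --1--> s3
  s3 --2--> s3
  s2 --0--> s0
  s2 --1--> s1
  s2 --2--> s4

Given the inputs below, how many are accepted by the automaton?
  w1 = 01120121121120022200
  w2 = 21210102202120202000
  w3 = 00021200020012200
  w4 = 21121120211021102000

4

w1: s0 → s2 → s1 → s1 → s1 → s1 → s1 → s1 → s1 → s1 → s1 → s1 → s1 → s1 → s1 → s1 → s1 → s1 → s1 → s1 → s1  → end s1, accepted
w2: s0 → s0 → s1 → s1 → s1 → s1 → s1 → s1 → s1 → s1 → s1 → s1 → s1 → s1 → s1 → s1 → s1 → s1 → s1 → s1 → s1  → end s1, accepted
w3: s0 → s2 → s0 → s2 → s4 → s4 → s2 → s0 → s2 → s0 → s0 → s2 → s0 → s1 → s1 → s1 → s1 → s1  → end s1, accepted
w4: s0 → s0 → s1 → s1 → s1 → s1 → s1 → s1 → s1 → s1 → s1 → s1 → s1 → s1 → s1 → s1 → s1 → s1 → s1 → s1 → s1  → end s1, accepted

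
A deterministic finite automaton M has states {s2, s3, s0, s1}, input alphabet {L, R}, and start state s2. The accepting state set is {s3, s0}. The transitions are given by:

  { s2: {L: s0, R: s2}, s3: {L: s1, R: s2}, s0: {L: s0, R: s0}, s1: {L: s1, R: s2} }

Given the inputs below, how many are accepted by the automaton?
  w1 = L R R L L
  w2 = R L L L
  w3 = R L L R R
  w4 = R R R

3

w1: Trace: s2 -L-> s0 -R-> s0 -R-> s0 -L-> s0 -L-> s0  → end s0, accepted
w2: Trace: s2 -R-> s2 -L-> s0 -L-> s0 -L-> s0  → end s0, accepted
w3: Trace: s2 -R-> s2 -L-> s0 -L-> s0 -R-> s0 -R-> s0  → end s0, accepted
w4: Trace: s2 -R-> s2 -R-> s2 -R-> s2  → end s2, rejected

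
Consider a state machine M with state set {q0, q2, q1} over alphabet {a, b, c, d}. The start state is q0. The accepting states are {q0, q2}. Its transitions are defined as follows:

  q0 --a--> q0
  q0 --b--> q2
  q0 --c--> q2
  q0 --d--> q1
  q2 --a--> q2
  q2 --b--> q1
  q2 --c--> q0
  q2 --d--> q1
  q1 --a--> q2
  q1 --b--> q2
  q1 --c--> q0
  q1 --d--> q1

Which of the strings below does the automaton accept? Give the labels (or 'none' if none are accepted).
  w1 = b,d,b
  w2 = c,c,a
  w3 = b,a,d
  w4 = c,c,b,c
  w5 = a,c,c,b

w1, w2, w4, w5

w1: q0 → q2 → q1 → q2  → end q2, accepted
w2: q0 → q2 → q0 → q0  → end q0, accepted
w3: q0 → q2 → q2 → q1  → end q1, rejected
w4: q0 → q2 → q0 → q2 → q0  → end q0, accepted
w5: q0 → q0 → q2 → q0 → q2  → end q2, accepted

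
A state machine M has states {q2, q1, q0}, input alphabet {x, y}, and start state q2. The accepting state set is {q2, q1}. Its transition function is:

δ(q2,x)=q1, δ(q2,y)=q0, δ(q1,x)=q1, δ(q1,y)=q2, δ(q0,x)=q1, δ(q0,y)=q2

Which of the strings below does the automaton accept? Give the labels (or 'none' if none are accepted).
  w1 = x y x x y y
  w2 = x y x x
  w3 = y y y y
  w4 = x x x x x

w2, w3, w4

w1: Trace: q2 -x-> q1 -y-> q2 -x-> q1 -x-> q1 -y-> q2 -y-> q0  → end q0, rejected
w2: Trace: q2 -x-> q1 -y-> q2 -x-> q1 -x-> q1  → end q1, accepted
w3: Trace: q2 -y-> q0 -y-> q2 -y-> q0 -y-> q2  → end q2, accepted
w4: Trace: q2 -x-> q1 -x-> q1 -x-> q1 -x-> q1 -x-> q1  → end q1, accepted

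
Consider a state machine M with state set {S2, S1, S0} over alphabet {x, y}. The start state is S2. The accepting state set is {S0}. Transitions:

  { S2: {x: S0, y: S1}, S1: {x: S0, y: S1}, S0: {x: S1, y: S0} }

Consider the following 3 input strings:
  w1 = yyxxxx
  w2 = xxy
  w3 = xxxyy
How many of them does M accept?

w1: S2 → S1 → S1 → S0 → S1 → S0 → S1  → end S1, rejected
w2: S2 → S0 → S1 → S1  → end S1, rejected
w3: S2 → S0 → S1 → S0 → S0 → S0  → end S0, accepted

1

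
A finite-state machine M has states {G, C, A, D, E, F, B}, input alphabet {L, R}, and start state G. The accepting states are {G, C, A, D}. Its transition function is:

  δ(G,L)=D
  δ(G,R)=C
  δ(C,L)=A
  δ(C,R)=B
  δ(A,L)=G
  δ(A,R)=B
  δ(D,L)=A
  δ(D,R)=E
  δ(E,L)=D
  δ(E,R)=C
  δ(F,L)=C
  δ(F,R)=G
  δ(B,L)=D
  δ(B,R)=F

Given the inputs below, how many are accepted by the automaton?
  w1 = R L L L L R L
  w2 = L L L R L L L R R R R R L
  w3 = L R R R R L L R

w1:
  start at G
  read 'R': G → C
  read 'L': C → A
  read 'L': A → G
  read 'L': G → D
  read 'L': D → A
  read 'R': A → B
  read 'L': B → D
  end D, accepted
w2:
  start at G
  read 'L': G → D
  read 'L': D → A
  read 'L': A → G
  read 'R': G → C
  read 'L': C → A
  read 'L': A → G
  read 'L': G → D
  read 'R': D → E
  read 'R': E → C
  read 'R': C → B
  read 'R': B → F
  read 'R': F → G
  read 'L': G → D
  end D, accepted
w3:
  start at G
  read 'L': G → D
  read 'R': D → E
  read 'R': E → C
  read 'R': C → B
  read 'R': B → F
  read 'L': F → C
  read 'L': C → A
  read 'R': A → B
  end B, rejected

2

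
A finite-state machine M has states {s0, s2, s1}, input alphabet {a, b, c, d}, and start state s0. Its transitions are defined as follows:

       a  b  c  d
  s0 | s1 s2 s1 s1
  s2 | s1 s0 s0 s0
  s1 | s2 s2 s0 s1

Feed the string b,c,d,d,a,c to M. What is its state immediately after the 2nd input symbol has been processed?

s0 → s2 → s0
After 2 symbols: s0.

s0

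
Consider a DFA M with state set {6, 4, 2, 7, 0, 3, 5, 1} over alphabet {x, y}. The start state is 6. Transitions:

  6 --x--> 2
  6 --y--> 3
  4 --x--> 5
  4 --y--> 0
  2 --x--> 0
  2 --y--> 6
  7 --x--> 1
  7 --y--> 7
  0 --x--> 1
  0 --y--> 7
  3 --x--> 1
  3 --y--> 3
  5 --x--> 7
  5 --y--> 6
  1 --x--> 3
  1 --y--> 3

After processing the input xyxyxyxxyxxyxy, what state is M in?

3

start at 6
read 'x': 6 → 2
read 'y': 2 → 6
read 'x': 6 → 2
read 'y': 2 → 6
read 'x': 6 → 2
read 'y': 2 → 6
read 'x': 6 → 2
read 'x': 2 → 0
read 'y': 0 → 7
read 'x': 7 → 1
read 'x': 1 → 3
read 'y': 3 → 3
read 'x': 3 → 1
read 'y': 1 → 3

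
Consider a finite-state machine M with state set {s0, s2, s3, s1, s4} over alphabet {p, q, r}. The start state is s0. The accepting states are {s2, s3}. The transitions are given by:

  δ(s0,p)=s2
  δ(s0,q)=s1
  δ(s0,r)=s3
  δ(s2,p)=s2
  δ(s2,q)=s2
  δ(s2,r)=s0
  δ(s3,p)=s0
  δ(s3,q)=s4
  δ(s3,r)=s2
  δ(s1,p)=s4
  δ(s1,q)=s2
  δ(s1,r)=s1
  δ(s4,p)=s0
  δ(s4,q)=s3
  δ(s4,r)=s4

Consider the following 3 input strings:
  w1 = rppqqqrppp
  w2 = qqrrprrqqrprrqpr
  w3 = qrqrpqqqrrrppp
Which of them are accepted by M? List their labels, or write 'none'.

w1:
  start at s0
  read 'r': s0 → s3
  read 'p': s3 → s0
  read 'p': s0 → s2
  read 'q': s2 → s2
  read 'q': s2 → s2
  read 'q': s2 → s2
  read 'r': s2 → s0
  read 'p': s0 → s2
  read 'p': s2 → s2
  read 'p': s2 → s2
  end s2, accepted
w2:
  start at s0
  read 'q': s0 → s1
  read 'q': s1 → s2
  read 'r': s2 → s0
  read 'r': s0 → s3
  read 'p': s3 → s0
  read 'r': s0 → s3
  read 'r': s3 → s2
  read 'q': s2 → s2
  read 'q': s2 → s2
  read 'r': s2 → s0
  read 'p': s0 → s2
  read 'r': s2 → s0
  read 'r': s0 → s3
  read 'q': s3 → s4
  read 'p': s4 → s0
  read 'r': s0 → s3
  end s3, accepted
w3:
  start at s0
  read 'q': s0 → s1
  read 'r': s1 → s1
  read 'q': s1 → s2
  read 'r': s2 → s0
  read 'p': s0 → s2
  read 'q': s2 → s2
  read 'q': s2 → s2
  read 'q': s2 → s2
  read 'r': s2 → s0
  read 'r': s0 → s3
  read 'r': s3 → s2
  read 'p': s2 → s2
  read 'p': s2 → s2
  read 'p': s2 → s2
  end s2, accepted

w1, w2, w3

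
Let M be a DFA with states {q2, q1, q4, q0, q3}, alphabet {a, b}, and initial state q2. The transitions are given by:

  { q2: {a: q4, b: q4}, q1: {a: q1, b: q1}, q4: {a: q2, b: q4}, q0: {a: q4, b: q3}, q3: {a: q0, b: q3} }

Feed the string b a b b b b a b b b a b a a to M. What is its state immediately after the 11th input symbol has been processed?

q2 → q4 → q2 → q4 → q4 → q4 → q4 → q2 → q4 → q4 → q4 → q2
After 11 symbols: q2.

q2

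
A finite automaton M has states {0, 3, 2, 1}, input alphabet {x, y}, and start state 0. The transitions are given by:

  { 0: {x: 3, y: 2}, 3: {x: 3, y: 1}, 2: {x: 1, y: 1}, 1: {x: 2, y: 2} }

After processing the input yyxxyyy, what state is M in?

2

start at 0
read 'y': 0 → 2
read 'y': 2 → 1
read 'x': 1 → 2
read 'x': 2 → 1
read 'y': 1 → 2
read 'y': 2 → 1
read 'y': 1 → 2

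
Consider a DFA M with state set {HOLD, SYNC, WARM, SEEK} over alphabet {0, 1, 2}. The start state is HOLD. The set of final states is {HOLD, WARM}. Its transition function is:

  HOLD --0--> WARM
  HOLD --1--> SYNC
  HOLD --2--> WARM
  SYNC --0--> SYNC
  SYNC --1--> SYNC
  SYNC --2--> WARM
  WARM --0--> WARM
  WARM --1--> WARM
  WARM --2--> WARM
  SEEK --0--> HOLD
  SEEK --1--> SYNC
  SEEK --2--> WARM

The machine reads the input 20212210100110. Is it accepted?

HOLD → WARM → WARM → WARM → WARM → WARM → WARM → WARM → WARM → WARM → WARM → WARM → WARM → WARM → WARM
End state WARM is accepting.

Yes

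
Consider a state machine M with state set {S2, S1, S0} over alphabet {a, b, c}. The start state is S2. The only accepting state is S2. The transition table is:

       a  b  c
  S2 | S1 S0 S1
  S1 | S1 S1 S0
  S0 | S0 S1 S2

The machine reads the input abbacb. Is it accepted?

No

Trace: S2 -a-> S1 -b-> S1 -b-> S1 -a-> S1 -c-> S0 -b-> S1
End state S1 is not accepting.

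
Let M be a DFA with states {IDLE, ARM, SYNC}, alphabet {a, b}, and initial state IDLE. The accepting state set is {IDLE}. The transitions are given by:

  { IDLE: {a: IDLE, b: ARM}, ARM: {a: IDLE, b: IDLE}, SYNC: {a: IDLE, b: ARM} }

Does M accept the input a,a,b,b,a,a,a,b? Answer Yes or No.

Trace: IDLE -a-> IDLE -a-> IDLE -b-> ARM -b-> IDLE -a-> IDLE -a-> IDLE -a-> IDLE -b-> ARM
End state ARM is not accepting.

No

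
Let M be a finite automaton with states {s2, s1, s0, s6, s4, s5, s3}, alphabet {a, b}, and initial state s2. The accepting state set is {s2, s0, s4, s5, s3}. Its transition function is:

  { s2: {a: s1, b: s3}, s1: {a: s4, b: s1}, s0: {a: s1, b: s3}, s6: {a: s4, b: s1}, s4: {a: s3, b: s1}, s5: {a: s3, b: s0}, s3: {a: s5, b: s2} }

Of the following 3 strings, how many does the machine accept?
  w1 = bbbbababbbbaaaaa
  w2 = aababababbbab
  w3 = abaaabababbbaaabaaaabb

w1: Trace: s2 -b-> s3 -b-> s2 -b-> s3 -b-> s2 -a-> s1 -b-> s1 -a-> s4 -b-> s1 -b-> s1 -b-> s1 -b-> s1 -a-> s4 -a-> s3 -a-> s5 -a-> s3 -a-> s5  → end s5, accepted
w2: Trace: s2 -a-> s1 -a-> s4 -b-> s1 -a-> s4 -b-> s1 -a-> s4 -b-> s1 -a-> s4 -b-> s1 -b-> s1 -b-> s1 -a-> s4 -b-> s1  → end s1, rejected
w3: Trace: s2 -a-> s1 -b-> s1 -a-> s4 -a-> s3 -a-> s5 -b-> s0 -a-> s1 -b-> s1 -a-> s4 -b-> s1 -b-> s1 -b-> s1 -a-> s4 -a-> s3 -a-> s5 -b-> s0 -a-> s1 -a-> s4 -a-> s3 -a-> s5 -b-> s0 -b-> s3  → end s3, accepted

2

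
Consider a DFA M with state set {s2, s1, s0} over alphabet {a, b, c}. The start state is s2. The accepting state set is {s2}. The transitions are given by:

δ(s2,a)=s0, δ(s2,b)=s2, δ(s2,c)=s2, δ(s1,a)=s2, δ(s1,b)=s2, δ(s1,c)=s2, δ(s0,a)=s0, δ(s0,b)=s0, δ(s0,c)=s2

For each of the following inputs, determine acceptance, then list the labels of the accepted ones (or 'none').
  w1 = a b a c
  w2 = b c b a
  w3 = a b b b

w1

w1: Trace: s2 -a-> s0 -b-> s0 -a-> s0 -c-> s2  → end s2, accepted
w2: Trace: s2 -b-> s2 -c-> s2 -b-> s2 -a-> s0  → end s0, rejected
w3: Trace: s2 -a-> s0 -b-> s0 -b-> s0 -b-> s0  → end s0, rejected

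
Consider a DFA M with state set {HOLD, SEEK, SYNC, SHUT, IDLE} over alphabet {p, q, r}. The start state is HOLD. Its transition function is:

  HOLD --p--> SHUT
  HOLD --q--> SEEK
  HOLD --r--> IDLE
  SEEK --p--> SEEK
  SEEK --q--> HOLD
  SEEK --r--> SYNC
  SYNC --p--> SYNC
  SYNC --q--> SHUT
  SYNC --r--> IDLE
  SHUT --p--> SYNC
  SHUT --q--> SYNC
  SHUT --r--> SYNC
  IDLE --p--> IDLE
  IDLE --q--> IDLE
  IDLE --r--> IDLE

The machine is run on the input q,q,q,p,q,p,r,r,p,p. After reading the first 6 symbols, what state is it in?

SHUT

Trace: HOLD -q-> SEEK -q-> HOLD -q-> SEEK -p-> SEEK -q-> HOLD -p-> SHUT
After 6 symbols: SHUT.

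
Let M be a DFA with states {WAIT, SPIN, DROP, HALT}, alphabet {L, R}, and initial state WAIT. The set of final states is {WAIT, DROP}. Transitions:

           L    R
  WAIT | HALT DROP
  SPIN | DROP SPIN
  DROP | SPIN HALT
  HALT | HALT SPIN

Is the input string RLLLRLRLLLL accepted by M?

No

start at WAIT
read 'R': WAIT → DROP
read 'L': DROP → SPIN
read 'L': SPIN → DROP
read 'L': DROP → SPIN
read 'R': SPIN → SPIN
read 'L': SPIN → DROP
read 'R': DROP → HALT
read 'L': HALT → HALT
read 'L': HALT → HALT
read 'L': HALT → HALT
read 'L': HALT → HALT
End state HALT is not accepting.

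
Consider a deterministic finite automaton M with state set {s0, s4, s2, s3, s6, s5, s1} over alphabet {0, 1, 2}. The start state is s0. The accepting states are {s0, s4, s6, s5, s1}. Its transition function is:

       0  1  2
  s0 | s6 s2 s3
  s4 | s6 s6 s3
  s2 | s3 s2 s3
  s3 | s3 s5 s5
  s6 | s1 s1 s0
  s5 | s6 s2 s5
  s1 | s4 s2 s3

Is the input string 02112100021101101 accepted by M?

start at s0
read '0': s0 → s6
read '2': s6 → s0
read '1': s0 → s2
read '1': s2 → s2
read '2': s2 → s3
read '1': s3 → s5
read '0': s5 → s6
read '0': s6 → s1
read '0': s1 → s4
read '2': s4 → s3
read '1': s3 → s5
read '1': s5 → s2
read '0': s2 → s3
read '1': s3 → s5
read '1': s5 → s2
read '0': s2 → s3
read '1': s3 → s5
End state s5 is accepting.

Yes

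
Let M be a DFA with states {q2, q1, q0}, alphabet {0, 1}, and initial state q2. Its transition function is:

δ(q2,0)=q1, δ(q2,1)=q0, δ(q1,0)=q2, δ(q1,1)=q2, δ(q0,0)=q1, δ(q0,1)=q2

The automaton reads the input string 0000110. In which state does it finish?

start at q2
read '0': q2 → q1
read '0': q1 → q2
read '0': q2 → q1
read '0': q1 → q2
read '1': q2 → q0
read '1': q0 → q2
read '0': q2 → q1

q1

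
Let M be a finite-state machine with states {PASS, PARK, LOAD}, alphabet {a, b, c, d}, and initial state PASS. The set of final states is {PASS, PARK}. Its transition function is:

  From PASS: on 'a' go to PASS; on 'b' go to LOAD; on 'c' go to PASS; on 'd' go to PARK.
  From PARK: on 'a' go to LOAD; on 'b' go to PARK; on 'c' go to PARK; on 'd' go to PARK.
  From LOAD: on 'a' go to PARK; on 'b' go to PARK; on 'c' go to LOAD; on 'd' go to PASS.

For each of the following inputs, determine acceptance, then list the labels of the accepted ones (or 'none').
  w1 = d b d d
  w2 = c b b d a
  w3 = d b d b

w1, w3

w1: PASS → PARK → PARK → PARK → PARK  → end PARK, accepted
w2: PASS → PASS → LOAD → PARK → PARK → LOAD  → end LOAD, rejected
w3: PASS → PARK → PARK → PARK → PARK  → end PARK, accepted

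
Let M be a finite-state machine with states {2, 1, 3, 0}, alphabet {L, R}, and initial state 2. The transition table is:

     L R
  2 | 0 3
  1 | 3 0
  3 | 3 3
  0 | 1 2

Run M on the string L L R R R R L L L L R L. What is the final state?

3

Trace: 2 -L-> 0 -L-> 1 -R-> 0 -R-> 2 -R-> 3 -R-> 3 -L-> 3 -L-> 3 -L-> 3 -L-> 3 -R-> 3 -L-> 3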